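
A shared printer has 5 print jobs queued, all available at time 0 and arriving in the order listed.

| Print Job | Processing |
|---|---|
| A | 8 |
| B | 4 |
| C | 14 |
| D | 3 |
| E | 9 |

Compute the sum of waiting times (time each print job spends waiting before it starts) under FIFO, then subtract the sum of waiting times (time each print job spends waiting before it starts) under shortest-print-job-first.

FIFO (arrival order): A B C D E.
A: waits 0, runs 0→8
B: waits 8, runs 8→12
C: waits 12, runs 12→26
D: waits 26, runs 26→29
E: waits 29, runs 29→38
Sum = 0+8+12+26+29 = 75.
SPT (increasing processing time): D B A E C.
D: waits 0, runs 0→3
B: waits 3, runs 3→7
A: waits 7, runs 7→15
E: waits 15, runs 15→24
C: waits 24, runs 24→38
Sum = 0+3+7+15+24 = 49.
Difference = 75 − 49 = 26.

26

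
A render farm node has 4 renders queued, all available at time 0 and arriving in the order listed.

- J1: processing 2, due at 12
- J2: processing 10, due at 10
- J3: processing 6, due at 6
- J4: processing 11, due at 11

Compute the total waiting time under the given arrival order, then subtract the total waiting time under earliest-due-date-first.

FIFO (arrival order): J1 J2 J3 J4.
J1: waits 0, runs 0→2
J2: waits 2, runs 2→12
J3: waits 12, runs 12→18
J4: waits 18, runs 18→29
Sum = 0+2+12+18 = 32.
EDD (increasing due date): J3 J2 J4 J1.
J3: waits 0, runs 0→6
J2: waits 6, runs 6→16
J4: waits 16, runs 16→27
J1: waits 27, runs 27→29
Sum = 0+6+16+27 = 49.
Difference = 32 − 49 = -17.

-17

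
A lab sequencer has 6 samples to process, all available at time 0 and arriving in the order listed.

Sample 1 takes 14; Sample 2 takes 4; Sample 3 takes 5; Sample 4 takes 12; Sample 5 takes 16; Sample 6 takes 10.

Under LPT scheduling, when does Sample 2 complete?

61

LPT (decreasing processing time): Sample 5 Sample 1 Sample 4 Sample 6 Sample 3 Sample 2.
Sample 5: 0→16
Sample 1: 16→30
Sample 4: 30→42
Sample 6: 42→52
Sample 3: 52→57
Sample 2: 57→61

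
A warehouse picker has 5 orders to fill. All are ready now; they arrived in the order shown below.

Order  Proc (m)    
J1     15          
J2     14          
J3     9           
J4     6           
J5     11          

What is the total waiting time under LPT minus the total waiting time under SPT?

LPT (decreasing processing time): J1 J2 J5 J3 J4.
J1: waits 0, runs 0→15
J2: waits 15, runs 15→29
J5: waits 29, runs 29→40
J3: waits 40, runs 40→49
J4: waits 49, runs 49→55
Sum = 0+15+29+40+49 = 133.
SPT (increasing processing time): J4 J3 J5 J2 J1.
J4: waits 0, runs 0→6
J3: waits 6, runs 6→15
J5: waits 15, runs 15→26
J2: waits 26, runs 26→40
J1: waits 40, runs 40→55
Sum = 0+6+15+26+40 = 87.
Difference = 133 − 87 = 46.

46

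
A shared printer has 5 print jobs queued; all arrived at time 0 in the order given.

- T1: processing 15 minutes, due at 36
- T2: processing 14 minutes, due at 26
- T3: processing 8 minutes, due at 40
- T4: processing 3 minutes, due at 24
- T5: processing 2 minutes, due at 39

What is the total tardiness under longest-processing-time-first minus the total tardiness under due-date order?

20

LPT (decreasing processing time): T1 T2 T3 T4 T5.
T1: 0→15, due 36, tardiness 0
T2: 15→29, due 26, tardiness 3
T3: 29→37, due 40, tardiness 0
T4: 37→40, due 24, tardiness 16
T5: 40→42, due 39, tardiness 3
Sum = 0+3+0+16+3 = 22.
EDD (increasing due date): T4 T2 T1 T5 T3.
T4: 0→3, due 24, tardiness 0
T2: 3→17, due 26, tardiness 0
T1: 17→32, due 36, tardiness 0
T5: 32→34, due 39, tardiness 0
T3: 34→42, due 40, tardiness 2
Sum = 0+0+0+0+2 = 2.
Difference = 22 − 2 = 20.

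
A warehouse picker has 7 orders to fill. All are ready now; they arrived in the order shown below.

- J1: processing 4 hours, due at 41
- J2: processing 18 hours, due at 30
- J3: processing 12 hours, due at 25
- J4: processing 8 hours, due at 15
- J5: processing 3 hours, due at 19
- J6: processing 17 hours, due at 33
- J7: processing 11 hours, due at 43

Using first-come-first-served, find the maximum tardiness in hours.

FIFO (arrival order): J1 J2 J3 J4 J5 J6 J7.
J1: 0→4, due 41, tardiness 0
J2: 4→22, due 30, tardiness 0
J3: 22→34, due 25, tardiness 9
J4: 34→42, due 15, tardiness 27
J5: 42→45, due 19, tardiness 26
J6: 45→62, due 33, tardiness 29
J7: 62→73, due 43, tardiness 30
Maximum = 30.

30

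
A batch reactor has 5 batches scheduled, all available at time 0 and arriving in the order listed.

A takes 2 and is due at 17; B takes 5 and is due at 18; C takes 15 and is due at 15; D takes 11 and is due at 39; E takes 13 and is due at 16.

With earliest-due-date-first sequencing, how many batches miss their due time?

4

EDD (increasing due date): C E A B D.
C: 0→15, due 15, tardiness 0
E: 15→28, due 16, tardiness 12
A: 28→30, due 17, tardiness 13
B: 30→35, due 18, tardiness 17
D: 35→46, due 39, tardiness 7
Late batches: 4.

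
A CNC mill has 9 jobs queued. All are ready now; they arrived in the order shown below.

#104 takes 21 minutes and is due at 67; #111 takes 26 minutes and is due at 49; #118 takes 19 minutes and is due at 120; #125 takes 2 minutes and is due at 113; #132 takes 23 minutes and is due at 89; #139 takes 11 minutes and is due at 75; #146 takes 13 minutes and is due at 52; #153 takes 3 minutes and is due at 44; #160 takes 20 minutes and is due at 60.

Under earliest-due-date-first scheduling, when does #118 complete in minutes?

EDD (increasing due date): #153 #111 #146 #160 #104 #139 #132 #125 #118.
#153: 0→3
#111: 3→29
#146: 29→42
#160: 42→62
#104: 62→83
#139: 83→94
#132: 94→117
#125: 117→119
#118: 119→138

138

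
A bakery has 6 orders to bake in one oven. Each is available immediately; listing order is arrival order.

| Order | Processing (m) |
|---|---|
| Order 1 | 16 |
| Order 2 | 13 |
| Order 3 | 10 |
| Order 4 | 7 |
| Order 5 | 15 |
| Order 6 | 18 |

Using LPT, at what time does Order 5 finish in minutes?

49

LPT (decreasing processing time): Order 6 Order 1 Order 5 Order 2 Order 3 Order 4.
Order 6: 0→18
Order 1: 18→34
Order 5: 34→49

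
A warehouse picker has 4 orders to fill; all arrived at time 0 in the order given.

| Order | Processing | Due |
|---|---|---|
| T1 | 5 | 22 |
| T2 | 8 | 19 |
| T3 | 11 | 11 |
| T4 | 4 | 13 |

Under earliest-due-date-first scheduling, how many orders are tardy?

3

EDD (increasing due date): T3 T4 T2 T1.
T3: 0→11, due 11, tardiness 0
T4: 11→15, due 13, tardiness 2
T2: 15→23, due 19, tardiness 4
T1: 23→28, due 22, tardiness 6
Late orders: 3.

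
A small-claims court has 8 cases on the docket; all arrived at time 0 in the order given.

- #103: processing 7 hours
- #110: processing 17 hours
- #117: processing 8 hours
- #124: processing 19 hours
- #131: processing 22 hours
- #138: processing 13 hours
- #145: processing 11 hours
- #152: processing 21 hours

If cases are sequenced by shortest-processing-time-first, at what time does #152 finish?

96

SPT (increasing processing time): #103 #117 #145 #138 #110 #124 #152 #131.
#103: 0→7
#117: 7→15
#145: 15→26
#138: 26→39
#110: 39→56
#124: 56→75
#152: 75→96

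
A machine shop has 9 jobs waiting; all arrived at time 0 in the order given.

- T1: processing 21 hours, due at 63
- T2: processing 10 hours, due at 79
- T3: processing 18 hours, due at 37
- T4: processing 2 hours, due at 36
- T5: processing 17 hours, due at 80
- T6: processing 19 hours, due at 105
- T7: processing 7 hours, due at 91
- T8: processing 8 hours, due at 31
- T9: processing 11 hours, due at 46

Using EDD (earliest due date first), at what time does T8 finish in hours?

8

EDD (increasing due date): T8 T4 T3 T9 T1 T2 T5 T7 T6.
T8: 0→8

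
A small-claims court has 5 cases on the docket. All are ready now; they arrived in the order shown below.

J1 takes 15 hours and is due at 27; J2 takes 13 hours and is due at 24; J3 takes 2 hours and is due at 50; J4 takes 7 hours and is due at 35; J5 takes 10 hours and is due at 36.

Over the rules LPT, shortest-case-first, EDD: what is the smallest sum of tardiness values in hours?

LPT (decreasing processing time): J1 J2 J5 J4 J3.
J1: 0→15, due 27, tardiness 0
J2: 15→28, due 24, tardiness 4
J5: 28→38, due 36, tardiness 2
J4: 38→45, due 35, tardiness 10
J3: 45→47, due 50, tardiness 0
Sum = 0+4+2+10+0 = 16.
SPT (increasing processing time): J3 J4 J5 J2 J1.
J3: 0→2, due 50, tardiness 0
J4: 2→9, due 35, tardiness 0
J5: 9→19, due 36, tardiness 0
J2: 19→32, due 24, tardiness 8
J1: 32→47, due 27, tardiness 20
Sum = 0+0+0+8+20 = 28.
EDD (increasing due date): J2 J1 J4 J5 J3.
J2: 0→13, due 24, tardiness 0
J1: 13→28, due 27, tardiness 1
J4: 28→35, due 35, tardiness 0
J5: 35→45, due 36, tardiness 9
J3: 45→47, due 50, tardiness 0
Sum = 0+1+0+9+0 = 10.
LPT 16, SPT 28, EDD 10 → minimum 10.

10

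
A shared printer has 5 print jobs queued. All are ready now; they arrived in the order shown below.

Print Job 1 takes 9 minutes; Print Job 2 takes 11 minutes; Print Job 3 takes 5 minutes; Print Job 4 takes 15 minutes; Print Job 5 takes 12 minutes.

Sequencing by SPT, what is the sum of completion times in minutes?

133

SPT (increasing processing time): Print Job 3 Print Job 1 Print Job 2 Print Job 5 Print Job 4.
Print Job 3: 0→5
Print Job 1: 5→14
Print Job 2: 14→25
Print Job 5: 25→37
Print Job 4: 37→52
Sum = 5+14+25+37+52 = 133.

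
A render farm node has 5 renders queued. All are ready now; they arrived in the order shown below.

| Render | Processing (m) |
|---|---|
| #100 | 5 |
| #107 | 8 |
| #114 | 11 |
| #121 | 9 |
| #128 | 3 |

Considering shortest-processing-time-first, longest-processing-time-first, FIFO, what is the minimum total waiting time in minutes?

52

SPT (increasing processing time): #128 #100 #107 #121 #114.
#128: waits 0, runs 0→3
#100: waits 3, runs 3→8
#107: waits 8, runs 8→16
#121: waits 16, runs 16→25
#114: waits 25, runs 25→36
Sum = 0+3+8+16+25 = 52.
LPT (decreasing processing time): #114 #121 #107 #100 #128.
#114: waits 0, runs 0→11
#121: waits 11, runs 11→20
#107: waits 20, runs 20→28
#100: waits 28, runs 28→33
#128: waits 33, runs 33→36
Sum = 0+11+20+28+33 = 92.
FIFO (arrival order): #100 #107 #114 #121 #128.
#100: waits 0, runs 0→5
#107: waits 5, runs 5→13
#114: waits 13, runs 13→24
#121: waits 24, runs 24→33
#128: waits 33, runs 33→36
Sum = 0+5+13+24+33 = 75.
SPT 52, LPT 92, FIFO 75 → minimum 52.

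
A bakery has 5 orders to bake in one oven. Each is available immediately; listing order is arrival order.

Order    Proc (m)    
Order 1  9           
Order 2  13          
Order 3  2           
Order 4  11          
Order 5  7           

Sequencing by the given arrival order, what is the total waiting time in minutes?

90

FIFO (arrival order): Order 1 Order 2 Order 3 Order 4 Order 5.
Order 1: waits 0, runs 0→9
Order 2: waits 9, runs 9→22
Order 3: waits 22, runs 22→24
Order 4: waits 24, runs 24→35
Order 5: waits 35, runs 35→42
Sum = 0+9+22+24+35 = 90.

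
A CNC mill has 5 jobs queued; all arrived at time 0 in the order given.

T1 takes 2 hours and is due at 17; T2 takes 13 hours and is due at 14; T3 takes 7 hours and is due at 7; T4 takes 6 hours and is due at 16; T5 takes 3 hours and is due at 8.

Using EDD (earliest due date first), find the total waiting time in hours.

69

EDD (increasing due date): T3 T5 T2 T4 T1.
T3: waits 0, runs 0→7
T5: waits 7, runs 7→10
T2: waits 10, runs 10→23
T4: waits 23, runs 23→29
T1: waits 29, runs 29→31
Sum = 0+7+10+23+29 = 69.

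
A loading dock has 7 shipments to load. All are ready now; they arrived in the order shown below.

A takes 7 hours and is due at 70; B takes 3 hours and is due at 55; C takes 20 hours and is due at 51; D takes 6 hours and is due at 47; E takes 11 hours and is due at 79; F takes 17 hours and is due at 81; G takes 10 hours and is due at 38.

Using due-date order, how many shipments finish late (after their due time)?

0

EDD (increasing due date): G D C B A E F.
G: 0→10, due 38, tardiness 0
D: 10→16, due 47, tardiness 0
C: 16→36, due 51, tardiness 0
B: 36→39, due 55, tardiness 0
A: 39→46, due 70, tardiness 0
E: 46→57, due 79, tardiness 0
F: 57→74, due 81, tardiness 0
Late shipments: 0.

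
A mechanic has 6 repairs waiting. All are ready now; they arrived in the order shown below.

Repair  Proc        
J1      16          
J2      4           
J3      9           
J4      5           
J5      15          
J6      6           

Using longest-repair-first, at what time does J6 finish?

LPT (decreasing processing time): J1 J5 J3 J6 J4 J2.
J1: 0→16
J5: 16→31
J3: 31→40
J6: 40→46

46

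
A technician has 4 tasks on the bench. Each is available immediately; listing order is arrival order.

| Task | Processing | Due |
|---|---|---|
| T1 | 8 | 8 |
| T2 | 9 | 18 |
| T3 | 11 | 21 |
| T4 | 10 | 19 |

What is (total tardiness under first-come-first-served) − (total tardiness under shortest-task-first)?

1

FIFO (arrival order): T1 T2 T3 T4.
T1: 0→8, due 8, tardiness 0
T2: 8→17, due 18, tardiness 0
T3: 17→28, due 21, tardiness 7
T4: 28→38, due 19, tardiness 19
Sum = 0+0+7+19 = 26.
SPT (increasing processing time): T1 T2 T4 T3.
T1: 0→8, due 8, tardiness 0
T2: 8→17, due 18, tardiness 0
T4: 17→27, due 19, tardiness 8
T3: 27→38, due 21, tardiness 17
Sum = 0+0+8+17 = 25.
Difference = 26 − 25 = 1.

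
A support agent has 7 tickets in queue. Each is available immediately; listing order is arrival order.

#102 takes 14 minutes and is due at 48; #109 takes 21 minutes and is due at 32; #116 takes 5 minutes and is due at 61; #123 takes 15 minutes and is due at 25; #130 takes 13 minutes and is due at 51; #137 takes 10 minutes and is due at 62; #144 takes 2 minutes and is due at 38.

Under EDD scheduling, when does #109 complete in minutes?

36

EDD (increasing due date): #123 #109 #144 #102 #130 #116 #137.
#123: 0→15
#109: 15→36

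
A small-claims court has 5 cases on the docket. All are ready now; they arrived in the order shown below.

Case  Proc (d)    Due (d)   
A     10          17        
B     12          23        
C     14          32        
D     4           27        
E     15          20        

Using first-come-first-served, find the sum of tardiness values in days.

52

FIFO (arrival order): A B C D E.
A: 0→10, due 17, tardiness 0
B: 10→22, due 23, tardiness 0
C: 22→36, due 32, tardiness 4
D: 36→40, due 27, tardiness 13
E: 40→55, due 20, tardiness 35
Sum = 0+0+4+13+35 = 52.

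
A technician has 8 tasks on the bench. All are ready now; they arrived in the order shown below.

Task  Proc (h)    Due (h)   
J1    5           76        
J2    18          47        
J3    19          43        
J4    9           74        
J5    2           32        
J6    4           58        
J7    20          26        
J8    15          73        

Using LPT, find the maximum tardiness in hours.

60

LPT (decreasing processing time): J7 J3 J2 J8 J4 J1 J6 J5.
J7: 0→20, due 26, tardiness 0
J3: 20→39, due 43, tardiness 0
J2: 39→57, due 47, tardiness 10
J8: 57→72, due 73, tardiness 0
J4: 72→81, due 74, tardiness 7
J1: 81→86, due 76, tardiness 10
J6: 86→90, due 58, tardiness 32
J5: 90→92, due 32, tardiness 60
Maximum = 60.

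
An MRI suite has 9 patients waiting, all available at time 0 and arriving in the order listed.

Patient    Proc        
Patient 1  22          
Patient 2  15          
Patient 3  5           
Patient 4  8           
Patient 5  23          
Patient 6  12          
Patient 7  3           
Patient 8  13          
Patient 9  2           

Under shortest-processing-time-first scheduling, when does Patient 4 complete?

SPT (increasing processing time): Patient 9 Patient 7 Patient 3 Patient 4 Patient 6 Patient 8 Patient 2 Patient 1 Patient 5.
Patient 9: 0→2
Patient 7: 2→5
Patient 3: 5→10
Patient 4: 10→18

18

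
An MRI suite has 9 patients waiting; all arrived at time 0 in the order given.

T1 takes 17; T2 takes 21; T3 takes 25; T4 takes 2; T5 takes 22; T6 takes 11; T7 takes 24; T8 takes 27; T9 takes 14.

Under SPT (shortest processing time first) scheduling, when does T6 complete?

13

SPT (increasing processing time): T4 T6 T9 T1 T2 T5 T7 T3 T8.
T4: 0→2
T6: 2→13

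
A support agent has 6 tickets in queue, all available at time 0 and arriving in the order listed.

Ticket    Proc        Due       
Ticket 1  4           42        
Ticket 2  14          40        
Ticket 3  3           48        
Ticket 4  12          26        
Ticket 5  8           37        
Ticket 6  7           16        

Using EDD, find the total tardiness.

EDD (increasing due date): Ticket 6 Ticket 4 Ticket 5 Ticket 2 Ticket 1 Ticket 3.
Ticket 6: 0→7, due 16, tardiness 0
Ticket 4: 7→19, due 26, tardiness 0
Ticket 5: 19→27, due 37, tardiness 0
Ticket 2: 27→41, due 40, tardiness 1
Ticket 1: 41→45, due 42, tardiness 3
Ticket 3: 45→48, due 48, tardiness 0
Sum = 0+0+0+1+3+0 = 4.

4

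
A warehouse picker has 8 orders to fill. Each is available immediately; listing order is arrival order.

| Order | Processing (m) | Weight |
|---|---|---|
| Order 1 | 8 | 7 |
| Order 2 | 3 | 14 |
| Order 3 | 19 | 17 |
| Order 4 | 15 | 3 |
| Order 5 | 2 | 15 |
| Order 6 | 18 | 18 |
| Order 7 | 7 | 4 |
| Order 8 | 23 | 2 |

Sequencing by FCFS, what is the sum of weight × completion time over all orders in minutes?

FIFO (arrival order): Order 1 Order 2 Order 3 Order 4 Order 5 Order 6 Order 7 Order 8.
Order 1: finishes 8, weight 7, w·C = 56
Order 2: finishes 11, weight 14, w·C = 154
Order 3: finishes 30, weight 17, w·C = 510
Order 4: finishes 45, weight 3, w·C = 135
Order 5: finishes 47, weight 15, w·C = 705
Order 6: finishes 65, weight 18, w·C = 1170
Order 7: finishes 72, weight 4, w·C = 288
Order 8: finishes 95, weight 2, w·C = 190
Sum = 56+154+510+135+705+1170+288+190 = 3208.

3208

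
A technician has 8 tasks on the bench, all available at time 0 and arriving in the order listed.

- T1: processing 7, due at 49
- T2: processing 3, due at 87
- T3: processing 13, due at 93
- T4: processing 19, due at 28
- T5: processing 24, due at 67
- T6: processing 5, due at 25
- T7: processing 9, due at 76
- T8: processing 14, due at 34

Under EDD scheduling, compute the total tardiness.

EDD (increasing due date): T6 T4 T8 T1 T5 T7 T2 T3.
T6: 0→5, due 25, tardiness 0
T4: 5→24, due 28, tardiness 0
T8: 24→38, due 34, tardiness 4
T1: 38→45, due 49, tardiness 0
T5: 45→69, due 67, tardiness 2
T7: 69→78, due 76, tardiness 2
T2: 78→81, due 87, tardiness 0
T3: 81→94, due 93, tardiness 1
Sum = 0+0+4+0+2+2+0+1 = 9.

9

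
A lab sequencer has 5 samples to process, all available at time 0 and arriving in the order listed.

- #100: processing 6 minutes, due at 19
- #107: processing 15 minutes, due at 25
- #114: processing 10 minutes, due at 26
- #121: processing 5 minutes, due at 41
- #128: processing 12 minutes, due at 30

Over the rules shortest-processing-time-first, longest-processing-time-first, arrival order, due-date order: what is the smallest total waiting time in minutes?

70

SPT (increasing processing time): #121 #100 #114 #128 #107.
#121: waits 0, runs 0→5
#100: waits 5, runs 5→11
#114: waits 11, runs 11→21
#128: waits 21, runs 21→33
#107: waits 33, runs 33→48
Sum = 0+5+11+21+33 = 70.
LPT (decreasing processing time): #107 #128 #114 #100 #121.
#107: waits 0, runs 0→15
#128: waits 15, runs 15→27
#114: waits 27, runs 27→37
#100: waits 37, runs 37→43
#121: waits 43, runs 43→48
Sum = 0+15+27+37+43 = 122.
FIFO (arrival order): #100 #107 #114 #121 #128.
#100: waits 0, runs 0→6
#107: waits 6, runs 6→21
#114: waits 21, runs 21→31
#121: waits 31, runs 31→36
#128: waits 36, runs 36→48
Sum = 0+6+21+31+36 = 94.
EDD (increasing due date): #100 #107 #114 #128 #121.
#100: waits 0, runs 0→6
#107: waits 6, runs 6→21
#114: waits 21, runs 21→31
#128: waits 31, runs 31→43
#121: waits 43, runs 43→48
Sum = 0+6+21+31+43 = 101.
SPT 70, LPT 122, FIFO 94, EDD 101 → minimum 70.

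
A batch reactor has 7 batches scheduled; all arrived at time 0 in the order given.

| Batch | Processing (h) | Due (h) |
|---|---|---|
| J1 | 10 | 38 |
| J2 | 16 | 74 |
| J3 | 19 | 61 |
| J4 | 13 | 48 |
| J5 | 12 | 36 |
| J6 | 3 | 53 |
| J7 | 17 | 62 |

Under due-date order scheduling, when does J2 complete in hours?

EDD (increasing due date): J5 J1 J4 J6 J3 J7 J2.
J5: 0→12
J1: 12→22
J4: 22→35
J6: 35→38
J3: 38→57
J7: 57→74
J2: 74→90

90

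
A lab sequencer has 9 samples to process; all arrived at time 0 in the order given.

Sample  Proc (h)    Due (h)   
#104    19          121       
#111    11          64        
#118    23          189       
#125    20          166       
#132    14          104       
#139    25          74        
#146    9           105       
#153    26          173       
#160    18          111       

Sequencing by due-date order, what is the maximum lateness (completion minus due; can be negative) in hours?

-24

EDD (increasing due date): #111 #139 #132 #146 #160 #104 #125 #153 #118.
#111: 0→11, due 64, lateness -53
#139: 11→36, due 74, lateness -38
#132: 36→50, due 104, lateness -54
#146: 50→59, due 105, lateness -46
#160: 59→77, due 111, lateness -34
#104: 77→96, due 121, lateness -25
#125: 96→116, due 166, lateness -50
#153: 116→142, due 173, lateness -31
#118: 142→165, due 189, lateness -24
Maximum = -24.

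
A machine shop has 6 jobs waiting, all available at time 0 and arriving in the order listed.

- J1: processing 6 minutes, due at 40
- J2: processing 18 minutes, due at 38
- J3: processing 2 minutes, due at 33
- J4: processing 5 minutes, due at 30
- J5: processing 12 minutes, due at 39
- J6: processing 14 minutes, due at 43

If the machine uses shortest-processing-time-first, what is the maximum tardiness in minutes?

19

SPT (increasing processing time): J3 J4 J1 J5 J6 J2.
J3: 0→2, due 33, tardiness 0
J4: 2→7, due 30, tardiness 0
J1: 7→13, due 40, tardiness 0
J5: 13→25, due 39, tardiness 0
J6: 25→39, due 43, tardiness 0
J2: 39→57, due 38, tardiness 19
Maximum = 19.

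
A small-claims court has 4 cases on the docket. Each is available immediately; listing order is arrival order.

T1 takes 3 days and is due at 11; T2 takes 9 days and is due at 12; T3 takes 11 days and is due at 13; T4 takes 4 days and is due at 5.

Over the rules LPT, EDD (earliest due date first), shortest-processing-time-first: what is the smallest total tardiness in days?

18

LPT (decreasing processing time): T3 T2 T4 T1.
T3: 0→11, due 13, tardiness 0
T2: 11→20, due 12, tardiness 8
T4: 20→24, due 5, tardiness 19
T1: 24→27, due 11, tardiness 16
Sum = 0+8+19+16 = 43.
EDD (increasing due date): T4 T1 T2 T3.
T4: 0→4, due 5, tardiness 0
T1: 4→7, due 11, tardiness 0
T2: 7→16, due 12, tardiness 4
T3: 16→27, due 13, tardiness 14
Sum = 0+0+4+14 = 18.
SPT (increasing processing time): T1 T4 T2 T3.
T1: 0→3, due 11, tardiness 0
T4: 3→7, due 5, tardiness 2
T2: 7→16, due 12, tardiness 4
T3: 16→27, due 13, tardiness 14
Sum = 0+2+4+14 = 20.
LPT 43, EDD 18, SPT 20 → minimum 18.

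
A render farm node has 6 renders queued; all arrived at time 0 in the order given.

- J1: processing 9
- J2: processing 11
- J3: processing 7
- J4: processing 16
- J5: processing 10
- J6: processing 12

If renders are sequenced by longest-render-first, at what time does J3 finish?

65

LPT (decreasing processing time): J4 J6 J2 J5 J1 J3.
J4: 0→16
J6: 16→28
J2: 28→39
J5: 39→49
J1: 49→58
J3: 58→65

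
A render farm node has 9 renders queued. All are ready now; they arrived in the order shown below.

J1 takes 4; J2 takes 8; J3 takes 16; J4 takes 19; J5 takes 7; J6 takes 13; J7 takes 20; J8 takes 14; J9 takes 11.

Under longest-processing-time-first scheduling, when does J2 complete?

101

LPT (decreasing processing time): J7 J4 J3 J8 J6 J9 J2 J5 J1.
J7: 0→20
J4: 20→39
J3: 39→55
J8: 55→69
J6: 69→82
J9: 82→93
J2: 93→101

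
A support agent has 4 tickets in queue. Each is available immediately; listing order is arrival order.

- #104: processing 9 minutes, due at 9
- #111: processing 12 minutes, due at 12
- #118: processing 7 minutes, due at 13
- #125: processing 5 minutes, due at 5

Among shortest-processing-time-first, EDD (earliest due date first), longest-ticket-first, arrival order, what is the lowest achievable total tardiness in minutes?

SPT (increasing processing time): #125 #118 #104 #111.
#125: 0→5, due 5, tardiness 0
#118: 5→12, due 13, tardiness 0
#104: 12→21, due 9, tardiness 12
#111: 21→33, due 12, tardiness 21
Sum = 0+0+12+21 = 33.
EDD (increasing due date): #125 #104 #111 #118.
#125: 0→5, due 5, tardiness 0
#104: 5→14, due 9, tardiness 5
#111: 14→26, due 12, tardiness 14
#118: 26→33, due 13, tardiness 20
Sum = 0+5+14+20 = 39.
LPT (decreasing processing time): #111 #104 #118 #125.
#111: 0→12, due 12, tardiness 0
#104: 12→21, due 9, tardiness 12
#118: 21→28, due 13, tardiness 15
#125: 28→33, due 5, tardiness 28
Sum = 0+12+15+28 = 55.
FIFO (arrival order): #104 #111 #118 #125.
#104: 0→9, due 9, tardiness 0
#111: 9→21, due 12, tardiness 9
#118: 21→28, due 13, tardiness 15
#125: 28→33, due 5, tardiness 28
Sum = 0+9+15+28 = 52.
SPT 33, EDD 39, LPT 55, FIFO 52 → minimum 33.

33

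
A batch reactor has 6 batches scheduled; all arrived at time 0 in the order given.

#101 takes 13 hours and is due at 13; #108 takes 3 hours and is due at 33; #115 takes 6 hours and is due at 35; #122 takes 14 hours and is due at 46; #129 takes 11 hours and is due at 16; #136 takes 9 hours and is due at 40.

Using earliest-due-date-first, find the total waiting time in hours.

139

EDD (increasing due date): #101 #129 #108 #115 #136 #122.
#101: waits 0, runs 0→13
#129: waits 13, runs 13→24
#108: waits 24, runs 24→27
#115: waits 27, runs 27→33
#136: waits 33, runs 33→42
#122: waits 42, runs 42→56
Sum = 0+13+24+27+33+42 = 139.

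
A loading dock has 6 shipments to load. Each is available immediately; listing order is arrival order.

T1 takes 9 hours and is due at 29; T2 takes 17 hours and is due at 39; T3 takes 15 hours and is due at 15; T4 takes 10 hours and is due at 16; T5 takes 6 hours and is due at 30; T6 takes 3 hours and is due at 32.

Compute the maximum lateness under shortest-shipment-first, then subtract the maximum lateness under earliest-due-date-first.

SPT (increasing processing time): T6 T5 T1 T4 T3 T2.
T6: 0→3, due 32, lateness -29
T5: 3→9, due 30, lateness -21
T1: 9→18, due 29, lateness -11
T4: 18→28, due 16, lateness 12
T3: 28→43, due 15, lateness 28
T2: 43→60, due 39, lateness 21
Maximum = 28.
EDD (increasing due date): T3 T4 T1 T5 T6 T2.
T3: 0→15, due 15, lateness 0
T4: 15→25, due 16, lateness 9
T1: 25→34, due 29, lateness 5
T5: 34→40, due 30, lateness 10
T6: 40→43, due 32, lateness 11
T2: 43→60, due 39, lateness 21
Maximum = 21.
Difference = 28 − 21 = 7.

7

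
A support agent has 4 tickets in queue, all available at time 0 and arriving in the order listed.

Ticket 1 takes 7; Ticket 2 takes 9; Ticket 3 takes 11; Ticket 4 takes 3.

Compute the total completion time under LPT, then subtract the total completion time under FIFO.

8

LPT (decreasing processing time): Ticket 3 Ticket 2 Ticket 1 Ticket 4.
Ticket 3: 0→11
Ticket 2: 11→20
Ticket 1: 20→27
Ticket 4: 27→30
Sum = 11+20+27+30 = 88.
FIFO (arrival order): Ticket 1 Ticket 2 Ticket 3 Ticket 4.
Ticket 1: 0→7
Ticket 2: 7→16
Ticket 3: 16→27
Ticket 4: 27→30
Sum = 7+16+27+30 = 80.
Difference = 88 − 80 = 8.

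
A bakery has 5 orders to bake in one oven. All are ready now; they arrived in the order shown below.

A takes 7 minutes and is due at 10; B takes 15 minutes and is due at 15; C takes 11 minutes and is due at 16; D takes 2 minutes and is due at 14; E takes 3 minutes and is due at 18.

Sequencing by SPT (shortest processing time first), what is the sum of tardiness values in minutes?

SPT (increasing processing time): D E A C B.
D: 0→2, due 14, tardiness 0
E: 2→5, due 18, tardiness 0
A: 5→12, due 10, tardiness 2
C: 12→23, due 16, tardiness 7
B: 23→38, due 15, tardiness 23
Sum = 0+0+2+7+23 = 32.

32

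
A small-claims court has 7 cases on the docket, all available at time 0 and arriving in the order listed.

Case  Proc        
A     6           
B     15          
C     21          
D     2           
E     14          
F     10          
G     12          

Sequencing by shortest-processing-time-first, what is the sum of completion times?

241

SPT (increasing processing time): D A F G E B C.
D: 0→2
A: 2→8
F: 8→18
G: 18→30
E: 30→44
B: 44→59
C: 59→80
Sum = 2+8+18+30+44+59+80 = 241.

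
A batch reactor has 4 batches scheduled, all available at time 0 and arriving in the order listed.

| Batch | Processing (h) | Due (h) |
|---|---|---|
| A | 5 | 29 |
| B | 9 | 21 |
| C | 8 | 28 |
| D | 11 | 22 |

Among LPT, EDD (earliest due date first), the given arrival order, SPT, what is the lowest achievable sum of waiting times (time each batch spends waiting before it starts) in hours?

40

LPT (decreasing processing time): D B C A.
D: waits 0, runs 0→11
B: waits 11, runs 11→20
C: waits 20, runs 20→28
A: waits 28, runs 28→33
Sum = 0+11+20+28 = 59.
EDD (increasing due date): B D C A.
B: waits 0, runs 0→9
D: waits 9, runs 9→20
C: waits 20, runs 20→28
A: waits 28, runs 28→33
Sum = 0+9+20+28 = 57.
FIFO (arrival order): A B C D.
A: waits 0, runs 0→5
B: waits 5, runs 5→14
C: waits 14, runs 14→22
D: waits 22, runs 22→33
Sum = 0+5+14+22 = 41.
SPT (increasing processing time): A C B D.
A: waits 0, runs 0→5
C: waits 5, runs 5→13
B: waits 13, runs 13→22
D: waits 22, runs 22→33
Sum = 0+5+13+22 = 40.
LPT 59, EDD 57, FIFO 41, SPT 40 → minimum 40.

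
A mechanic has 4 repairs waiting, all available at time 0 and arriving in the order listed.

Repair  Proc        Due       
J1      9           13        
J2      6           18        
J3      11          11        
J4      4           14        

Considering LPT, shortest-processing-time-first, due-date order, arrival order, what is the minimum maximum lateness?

12

LPT (decreasing processing time): J3 J1 J2 J4.
J3: 0→11, due 11, lateness 0
J1: 11→20, due 13, lateness 7
J2: 20→26, due 18, lateness 8
J4: 26→30, due 14, lateness 16
Maximum = 16.
SPT (increasing processing time): J4 J2 J1 J3.
J4: 0→4, due 14, lateness -10
J2: 4→10, due 18, lateness -8
J1: 10→19, due 13, lateness 6
J3: 19→30, due 11, lateness 19
Maximum = 19.
EDD (increasing due date): J3 J1 J4 J2.
J3: 0→11, due 11, lateness 0
J1: 11→20, due 13, lateness 7
J4: 20→24, due 14, lateness 10
J2: 24→30, due 18, lateness 12
Maximum = 12.
FIFO (arrival order): J1 J2 J3 J4.
J1: 0→9, due 13, lateness -4
J2: 9→15, due 18, lateness -3
J3: 15→26, due 11, lateness 15
J4: 26→30, due 14, lateness 16
Maximum = 16.
LPT 16, SPT 19, EDD 12, FIFO 16 → minimum 12.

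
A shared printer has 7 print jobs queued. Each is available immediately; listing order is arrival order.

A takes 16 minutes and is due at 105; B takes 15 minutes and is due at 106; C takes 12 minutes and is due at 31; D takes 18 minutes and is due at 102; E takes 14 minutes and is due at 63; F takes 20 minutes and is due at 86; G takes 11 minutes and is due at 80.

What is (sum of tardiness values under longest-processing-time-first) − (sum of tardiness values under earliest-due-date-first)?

110

LPT (decreasing processing time): F D A B E C G.
F: 0→20, due 86, tardiness 0
D: 20→38, due 102, tardiness 0
A: 38→54, due 105, tardiness 0
B: 54→69, due 106, tardiness 0
E: 69→83, due 63, tardiness 20
C: 83→95, due 31, tardiness 64
G: 95→106, due 80, tardiness 26
Sum = 0+0+0+0+20+64+26 = 110.
EDD (increasing due date): C E G F D A B.
C: 0→12, due 31, tardiness 0
E: 12→26, due 63, tardiness 0
G: 26→37, due 80, tardiness 0
F: 37→57, due 86, tardiness 0
D: 57→75, due 102, tardiness 0
A: 75→91, due 105, tardiness 0
B: 91→106, due 106, tardiness 0
Sum = 0+0+0+0+0+0+0 = 0.
Difference = 110 − 0 = 110.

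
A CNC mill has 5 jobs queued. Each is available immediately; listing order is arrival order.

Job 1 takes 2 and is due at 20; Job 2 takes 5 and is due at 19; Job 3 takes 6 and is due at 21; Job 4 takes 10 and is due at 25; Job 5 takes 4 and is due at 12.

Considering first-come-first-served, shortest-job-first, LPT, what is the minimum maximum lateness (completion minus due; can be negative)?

FIFO (arrival order): Job 1 Job 2 Job 3 Job 4 Job 5.
Job 1: 0→2, due 20, lateness -18
Job 2: 2→7, due 19, lateness -12
Job 3: 7→13, due 21, lateness -8
Job 4: 13→23, due 25, lateness -2
Job 5: 23→27, due 12, lateness 15
Maximum = 15.
SPT (increasing processing time): Job 1 Job 5 Job 2 Job 3 Job 4.
Job 1: 0→2, due 20, lateness -18
Job 5: 2→6, due 12, lateness -6
Job 2: 6→11, due 19, lateness -8
Job 3: 11→17, due 21, lateness -4
Job 4: 17→27, due 25, lateness 2
Maximum = 2.
LPT (decreasing processing time): Job 4 Job 3 Job 2 Job 5 Job 1.
Job 4: 0→10, due 25, lateness -15
Job 3: 10→16, due 21, lateness -5
Job 2: 16→21, due 19, lateness 2
Job 5: 21→25, due 12, lateness 13
Job 1: 25→27, due 20, lateness 7
Maximum = 13.
FIFO 15, SPT 2, LPT 13 → minimum 2.

2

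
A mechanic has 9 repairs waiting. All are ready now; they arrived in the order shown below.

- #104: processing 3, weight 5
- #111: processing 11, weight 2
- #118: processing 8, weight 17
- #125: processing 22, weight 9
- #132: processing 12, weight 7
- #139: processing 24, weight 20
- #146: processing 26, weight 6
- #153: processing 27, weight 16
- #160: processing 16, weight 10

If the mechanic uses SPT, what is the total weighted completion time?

6668

SPT (increasing processing time): #104 #118 #111 #132 #160 #125 #139 #146 #153.
#104: finishes 3, weight 5, w·C = 15
#118: finishes 11, weight 17, w·C = 187
#111: finishes 22, weight 2, w·C = 44
#132: finishes 34, weight 7, w·C = 238
#160: finishes 50, weight 10, w·C = 500
#125: finishes 72, weight 9, w·C = 648
#139: finishes 96, weight 20, w·C = 1920
#146: finishes 122, weight 6, w·C = 732
#153: finishes 149, weight 16, w·C = 2384
Sum = 15+187+44+238+500+648+1920+732+2384 = 6668.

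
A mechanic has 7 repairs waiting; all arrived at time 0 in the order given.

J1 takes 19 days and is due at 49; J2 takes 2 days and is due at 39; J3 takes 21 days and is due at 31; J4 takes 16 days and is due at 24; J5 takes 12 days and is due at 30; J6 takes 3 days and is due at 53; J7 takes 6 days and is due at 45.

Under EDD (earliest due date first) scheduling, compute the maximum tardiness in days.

27

EDD (increasing due date): J4 J5 J3 J2 J7 J1 J6.
J4: 0→16, due 24, tardiness 0
J5: 16→28, due 30, tardiness 0
J3: 28→49, due 31, tardiness 18
J2: 49→51, due 39, tardiness 12
J7: 51→57, due 45, tardiness 12
J1: 57→76, due 49, tardiness 27
J6: 76→79, due 53, tardiness 26
Maximum = 27.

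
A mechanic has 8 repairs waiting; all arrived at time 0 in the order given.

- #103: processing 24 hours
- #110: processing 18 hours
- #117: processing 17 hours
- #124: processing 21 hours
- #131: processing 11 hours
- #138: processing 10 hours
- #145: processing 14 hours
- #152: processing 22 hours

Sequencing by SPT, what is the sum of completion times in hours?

529

SPT (increasing processing time): #138 #131 #145 #117 #110 #124 #152 #103.
#138: 0→10
#131: 10→21
#145: 21→35
#117: 35→52
#110: 52→70
#124: 70→91
#152: 91→113
#103: 113→137
Sum = 10+21+35+52+70+91+113+137 = 529.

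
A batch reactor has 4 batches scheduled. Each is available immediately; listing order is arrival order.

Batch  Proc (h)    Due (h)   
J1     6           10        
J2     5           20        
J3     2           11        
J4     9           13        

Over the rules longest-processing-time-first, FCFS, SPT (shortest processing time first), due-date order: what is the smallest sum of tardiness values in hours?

6

LPT (decreasing processing time): J4 J1 J2 J3.
J4: 0→9, due 13, tardiness 0
J1: 9→15, due 10, tardiness 5
J2: 15→20, due 20, tardiness 0
J3: 20→22, due 11, tardiness 11
Sum = 0+5+0+11 = 16.
FIFO (arrival order): J1 J2 J3 J4.
J1: 0→6, due 10, tardiness 0
J2: 6→11, due 20, tardiness 0
J3: 11→13, due 11, tardiness 2
J4: 13→22, due 13, tardiness 9
Sum = 0+0+2+9 = 11.
SPT (increasing processing time): J3 J2 J1 J4.
J3: 0→2, due 11, tardiness 0
J2: 2→7, due 20, tardiness 0
J1: 7→13, due 10, tardiness 3
J4: 13→22, due 13, tardiness 9
Sum = 0+0+3+9 = 12.
EDD (increasing due date): J1 J3 J4 J2.
J1: 0→6, due 10, tardiness 0
J3: 6→8, due 11, tardiness 0
J4: 8→17, due 13, tardiness 4
J2: 17→22, due 20, tardiness 2
Sum = 0+0+4+2 = 6.
LPT 16, FIFO 11, SPT 12, EDD 6 → minimum 6.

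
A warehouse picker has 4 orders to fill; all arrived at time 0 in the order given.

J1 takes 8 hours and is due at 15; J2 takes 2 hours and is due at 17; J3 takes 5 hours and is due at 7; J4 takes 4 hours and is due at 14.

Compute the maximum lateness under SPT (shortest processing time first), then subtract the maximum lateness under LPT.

SPT (increasing processing time): J2 J4 J3 J1.
J2: 0→2, due 17, lateness -15
J4: 2→6, due 14, lateness -8
J3: 6→11, due 7, lateness 4
J1: 11→19, due 15, lateness 4
Maximum = 4.
LPT (decreasing processing time): J1 J3 J4 J2.
J1: 0→8, due 15, lateness -7
J3: 8→13, due 7, lateness 6
J4: 13→17, due 14, lateness 3
J2: 17→19, due 17, lateness 2
Maximum = 6.
Difference = 4 − 6 = -2.

-2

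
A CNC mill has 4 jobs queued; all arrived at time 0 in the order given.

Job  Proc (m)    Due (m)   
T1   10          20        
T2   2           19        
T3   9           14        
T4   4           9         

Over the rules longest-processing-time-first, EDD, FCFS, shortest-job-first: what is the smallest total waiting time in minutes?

23

LPT (decreasing processing time): T1 T3 T4 T2.
T1: waits 0, runs 0→10
T3: waits 10, runs 10→19
T4: waits 19, runs 19→23
T2: waits 23, runs 23→25
Sum = 0+10+19+23 = 52.
EDD (increasing due date): T4 T3 T2 T1.
T4: waits 0, runs 0→4
T3: waits 4, runs 4→13
T2: waits 13, runs 13→15
T1: waits 15, runs 15→25
Sum = 0+4+13+15 = 32.
FIFO (arrival order): T1 T2 T3 T4.
T1: waits 0, runs 0→10
T2: waits 10, runs 10→12
T3: waits 12, runs 12→21
T4: waits 21, runs 21→25
Sum = 0+10+12+21 = 43.
SPT (increasing processing time): T2 T4 T3 T1.
T2: waits 0, runs 0→2
T4: waits 2, runs 2→6
T3: waits 6, runs 6→15
T1: waits 15, runs 15→25
Sum = 0+2+6+15 = 23.
LPT 52, EDD 32, FIFO 43, SPT 23 → minimum 23.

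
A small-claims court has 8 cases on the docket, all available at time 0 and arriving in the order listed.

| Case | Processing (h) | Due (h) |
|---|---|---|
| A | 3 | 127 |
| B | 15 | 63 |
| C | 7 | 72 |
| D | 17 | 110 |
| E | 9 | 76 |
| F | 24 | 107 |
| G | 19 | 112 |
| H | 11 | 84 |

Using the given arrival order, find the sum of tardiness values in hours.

FIFO (arrival order): A B C D E F G H.
A: 0→3, due 127, tardiness 0
B: 3→18, due 63, tardiness 0
C: 18→25, due 72, tardiness 0
D: 25→42, due 110, tardiness 0
E: 42→51, due 76, tardiness 0
F: 51→75, due 107, tardiness 0
G: 75→94, due 112, tardiness 0
H: 94→105, due 84, tardiness 21
Sum = 0+0+0+0+0+0+0+21 = 21.

21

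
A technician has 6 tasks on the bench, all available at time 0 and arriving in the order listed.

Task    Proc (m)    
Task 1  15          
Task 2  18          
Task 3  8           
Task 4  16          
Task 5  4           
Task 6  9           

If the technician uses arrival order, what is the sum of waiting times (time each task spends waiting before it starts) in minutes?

207

FIFO (arrival order): Task 1 Task 2 Task 3 Task 4 Task 5 Task 6.
Task 1: waits 0, runs 0→15
Task 2: waits 15, runs 15→33
Task 3: waits 33, runs 33→41
Task 4: waits 41, runs 41→57
Task 5: waits 57, runs 57→61
Task 6: waits 61, runs 61→70
Sum = 0+15+33+41+57+61 = 207.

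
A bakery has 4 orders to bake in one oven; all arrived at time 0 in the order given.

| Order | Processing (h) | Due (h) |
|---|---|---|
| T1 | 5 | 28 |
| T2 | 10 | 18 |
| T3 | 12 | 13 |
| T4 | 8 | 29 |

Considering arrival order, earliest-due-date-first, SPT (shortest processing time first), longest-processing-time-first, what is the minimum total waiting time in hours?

41

FIFO (arrival order): T1 T2 T3 T4.
T1: waits 0, runs 0→5
T2: waits 5, runs 5→15
T3: waits 15, runs 15→27
T4: waits 27, runs 27→35
Sum = 0+5+15+27 = 47.
EDD (increasing due date): T3 T2 T1 T4.
T3: waits 0, runs 0→12
T2: waits 12, runs 12→22
T1: waits 22, runs 22→27
T4: waits 27, runs 27→35
Sum = 0+12+22+27 = 61.
SPT (increasing processing time): T1 T4 T2 T3.
T1: waits 0, runs 0→5
T4: waits 5, runs 5→13
T2: waits 13, runs 13→23
T3: waits 23, runs 23→35
Sum = 0+5+13+23 = 41.
LPT (decreasing processing time): T3 T2 T4 T1.
T3: waits 0, runs 0→12
T2: waits 12, runs 12→22
T4: waits 22, runs 22→30
T1: waits 30, runs 30→35
Sum = 0+12+22+30 = 64.
FIFO 47, EDD 61, SPT 41, LPT 64 → minimum 41.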